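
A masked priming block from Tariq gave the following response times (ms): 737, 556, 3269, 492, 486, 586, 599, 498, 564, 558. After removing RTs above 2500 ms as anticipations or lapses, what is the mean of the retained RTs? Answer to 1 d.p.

564.0 ms

Excluded: 3269
Retained (n=9): Σ = 5076
Mean = 5076/9 = 564.0000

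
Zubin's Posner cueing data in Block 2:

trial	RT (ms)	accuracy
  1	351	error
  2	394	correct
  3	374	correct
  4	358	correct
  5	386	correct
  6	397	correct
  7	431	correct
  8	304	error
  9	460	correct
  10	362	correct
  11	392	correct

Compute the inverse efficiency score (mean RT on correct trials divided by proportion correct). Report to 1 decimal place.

Correct trials (n=9): 394, 374, 358, 386, 397, 431, 460, 362, 392
Mean correct RT = 3554/9 = 394.8889 ms
Proportion correct = 9/11
IES = 394.8889 / (9/11) = 482.642 ms

482.6 ms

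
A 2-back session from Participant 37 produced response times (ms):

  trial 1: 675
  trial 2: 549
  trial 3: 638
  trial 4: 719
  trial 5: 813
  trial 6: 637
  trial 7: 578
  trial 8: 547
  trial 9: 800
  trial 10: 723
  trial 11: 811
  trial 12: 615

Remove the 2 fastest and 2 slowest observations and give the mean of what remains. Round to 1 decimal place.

Sorted: 547, 549, 578, 615, 637, 638, 675, 719, 723, 800, 811, 813
Drop lowest 2 (547, 549) and highest 2 (811, 813)
Remaining (n=8): Σ = 5385, mean = 5385/8 = 673.125

673.1 ms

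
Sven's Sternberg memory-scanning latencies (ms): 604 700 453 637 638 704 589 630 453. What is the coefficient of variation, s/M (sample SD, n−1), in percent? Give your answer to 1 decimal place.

n = 9, Σ = 5408, M = 600.8889
Σ(x−M)² = 67876.889; s = √(67876.889/8) = 92.1119
CV = 92.1119 / 600.8889 = 0.15329 = 15.329%

15.3%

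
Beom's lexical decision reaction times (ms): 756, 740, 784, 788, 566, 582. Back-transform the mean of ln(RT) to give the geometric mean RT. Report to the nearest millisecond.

ln(RT): 6.6280, 6.6067, 6.6644, 6.6695, 6.3386, 6.3665
Mean ln(RT) = 39.2737/6 = 6.54561
Geometric mean = exp(6.54561) = 696.18 ms

696 ms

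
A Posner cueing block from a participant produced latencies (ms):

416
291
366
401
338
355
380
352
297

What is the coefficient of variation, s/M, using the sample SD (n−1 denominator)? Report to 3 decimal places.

0.119

n = 9, Σ = 3196, M = 355.1111
Σ(x−M)² = 14340.889; s = √(14340.889/8) = 42.3392
CV = 42.3392 / 355.1111 = 0.11923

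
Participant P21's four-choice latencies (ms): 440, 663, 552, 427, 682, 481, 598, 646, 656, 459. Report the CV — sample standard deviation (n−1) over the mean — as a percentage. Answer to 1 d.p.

18.1%

n = 10, Σ = 5604, M = 560.4000
Σ(x−M)² = 92142.400; s = √(92142.400/9) = 101.1832
CV = 101.1832 / 560.4000 = 0.18056 = 18.056%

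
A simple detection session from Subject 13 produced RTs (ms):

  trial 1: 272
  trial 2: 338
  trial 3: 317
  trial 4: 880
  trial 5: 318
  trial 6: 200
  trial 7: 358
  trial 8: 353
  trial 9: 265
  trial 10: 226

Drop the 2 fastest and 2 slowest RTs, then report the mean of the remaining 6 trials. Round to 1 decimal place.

Sorted: 200, 226, 265, 272, 317, 318, 338, 353, 358, 880
Drop lowest 2 (200, 226) and highest 2 (358, 880)
Remaining (n=6): Σ = 1863, mean = 1863/6 = 310.500

310.5 ms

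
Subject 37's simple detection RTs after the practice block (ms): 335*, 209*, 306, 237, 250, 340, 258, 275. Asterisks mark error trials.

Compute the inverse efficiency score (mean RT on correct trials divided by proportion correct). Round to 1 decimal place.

370.2 ms

Correct trials (n=6): 306, 237, 250, 340, 258, 275
Mean correct RT = 1666/6 = 277.6667 ms
Proportion correct = 6/8
IES = 277.6667 / (6/8) = 370.222 ms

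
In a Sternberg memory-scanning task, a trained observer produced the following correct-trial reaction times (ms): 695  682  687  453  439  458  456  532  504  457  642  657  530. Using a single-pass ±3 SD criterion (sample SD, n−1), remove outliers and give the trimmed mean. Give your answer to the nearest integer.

553 ms

n = 13, ΣRT = 7192, M = 553.231
Σ(x−M)² = 127514.31; s = √(127514.31/12) = 103.083
Cutoffs: 553.231 ± 3·103.083 → [244.0, 862.5]
No RTs fall outside the cutoffs; all 13 retained. Mean = 7192/13 = 553.231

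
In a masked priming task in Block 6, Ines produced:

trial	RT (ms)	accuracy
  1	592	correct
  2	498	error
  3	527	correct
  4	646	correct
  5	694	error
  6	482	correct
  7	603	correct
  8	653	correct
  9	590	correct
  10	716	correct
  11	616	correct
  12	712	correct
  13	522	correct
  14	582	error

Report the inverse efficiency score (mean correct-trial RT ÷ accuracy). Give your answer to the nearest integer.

770 ms

Correct trials (n=11): 592, 527, 646, 482, 603, 653, 590, 716, 616, 712, 522
Mean correct RT = 6659/11 = 605.3636 ms
Proportion correct = 11/14
IES = 605.3636 / (11/14) = 770.463 ms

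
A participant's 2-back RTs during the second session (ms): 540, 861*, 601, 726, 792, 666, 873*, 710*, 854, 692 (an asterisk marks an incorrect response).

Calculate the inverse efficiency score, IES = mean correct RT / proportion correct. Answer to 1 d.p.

994.1 ms

Correct trials (n=7): 540, 601, 726, 792, 666, 854, 692
Mean correct RT = 4871/7 = 695.8571 ms
Proportion correct = 7/10
IES = 695.8571 / (7/10) = 994.082 ms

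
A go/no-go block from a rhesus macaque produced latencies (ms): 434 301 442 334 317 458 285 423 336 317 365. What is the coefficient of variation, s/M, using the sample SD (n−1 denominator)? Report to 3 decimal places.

0.173

n = 11, Σ = 4012, M = 364.7273
Σ(x−M)² = 39608.182; s = √(39608.182/10) = 62.9350
CV = 62.9350 / 364.7273 = 0.17255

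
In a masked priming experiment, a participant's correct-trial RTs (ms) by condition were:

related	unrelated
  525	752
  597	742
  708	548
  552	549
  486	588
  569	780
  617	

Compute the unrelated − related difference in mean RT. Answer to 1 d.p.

80.7 ms

M(related) = 4054/7 = 579.143
M(unrelated) = 3959/6 = 659.833
Difference = 659.833 − 579.143 = 80.690 ms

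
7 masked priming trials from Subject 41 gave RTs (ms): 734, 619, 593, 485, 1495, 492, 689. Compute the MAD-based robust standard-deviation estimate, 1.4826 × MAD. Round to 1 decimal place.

170.5 ms

Sorted: 485, 492, 593, 619, 689, 734, 1495 → median = 619
|x − 619| sorted: 0, 26, 70, 115, 127, 134, 876 → MAD = 115
Robust SD ≈ 1.4826 × 115 = 170.499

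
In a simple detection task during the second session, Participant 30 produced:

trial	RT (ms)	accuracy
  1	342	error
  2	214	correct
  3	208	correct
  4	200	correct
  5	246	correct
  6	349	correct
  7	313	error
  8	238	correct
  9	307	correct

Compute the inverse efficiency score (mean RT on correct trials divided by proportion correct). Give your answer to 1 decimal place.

323.6 ms

Correct trials (n=7): 214, 208, 200, 246, 349, 238, 307
Mean correct RT = 1762/7 = 251.7143 ms
Proportion correct = 7/9
IES = 251.7143 / (7/9) = 323.633 ms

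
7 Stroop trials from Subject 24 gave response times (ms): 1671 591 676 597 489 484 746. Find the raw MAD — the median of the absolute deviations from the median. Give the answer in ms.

Sorted: 484, 489, 591, 597, 676, 746, 1671 → median = 597
|x − 597|: 1074, 6, 79, 0, 108, 113, 149
Sorted deviations: 0, 6, 79, 108, 113, 149, 1074 → MAD = 108

108 ms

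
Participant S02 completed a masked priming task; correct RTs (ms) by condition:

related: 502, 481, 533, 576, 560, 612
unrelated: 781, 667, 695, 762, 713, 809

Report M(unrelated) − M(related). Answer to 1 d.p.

M(related) = 3264/6 = 544.000
M(unrelated) = 4427/6 = 737.833
Difference = 737.833 − 544.000 = 193.833 ms

193.8 ms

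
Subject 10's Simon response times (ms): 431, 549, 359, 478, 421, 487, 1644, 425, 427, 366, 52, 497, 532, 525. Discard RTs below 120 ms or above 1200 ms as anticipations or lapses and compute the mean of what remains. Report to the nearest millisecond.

458 ms

Excluded: 52, 1644
Retained (n=12): Σ = 5497
Mean = 5497/12 = 458.0833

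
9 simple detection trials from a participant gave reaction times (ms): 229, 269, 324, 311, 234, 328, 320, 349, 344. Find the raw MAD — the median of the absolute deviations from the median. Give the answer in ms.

Sorted: 229, 234, 269, 311, 320, 324, 328, 344, 349 → median = 320
|x − 320|: 91, 51, 4, 9, 86, 8, 0, 29, 24
Sorted deviations: 0, 4, 8, 9, 24, 29, 51, 86, 91 → MAD = 24

24 ms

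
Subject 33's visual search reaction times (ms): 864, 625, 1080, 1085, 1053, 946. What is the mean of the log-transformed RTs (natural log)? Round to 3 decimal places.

6.831

ln(RT): 6.7616, 6.4378, 6.9847, 6.9893, 6.9594, 6.8522
Σ ln(RT) = 40.9850
Mean = 40.9850/6 = 6.83084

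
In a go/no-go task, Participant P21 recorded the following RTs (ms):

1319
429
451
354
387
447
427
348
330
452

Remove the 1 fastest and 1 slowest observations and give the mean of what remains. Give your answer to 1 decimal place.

411.9 ms

Sorted: 330, 348, 354, 387, 427, 429, 447, 451, 452, 1319
Drop lowest 1 (330) and highest 1 (1319)
Remaining (n=8): Σ = 3295, mean = 3295/8 = 411.875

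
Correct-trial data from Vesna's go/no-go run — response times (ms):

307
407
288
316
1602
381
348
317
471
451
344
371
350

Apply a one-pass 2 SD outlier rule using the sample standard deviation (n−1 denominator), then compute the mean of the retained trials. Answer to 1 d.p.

n = 13, ΣRT = 5953, M = 457.923
Σ(x−M)² = 1453558.92; s = √(1453558.92/12) = 348.037
Cutoffs: 457.923 ± 2·348.037 → [-238.2, 1154.0]
Outside: 1602 → excluded.
Retained (n=12): Σ = 4351, mean = 4351/12 = 362.583

362.6 ms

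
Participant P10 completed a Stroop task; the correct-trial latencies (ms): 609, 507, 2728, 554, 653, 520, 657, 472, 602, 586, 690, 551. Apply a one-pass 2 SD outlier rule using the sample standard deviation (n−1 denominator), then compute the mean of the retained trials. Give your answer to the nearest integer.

n = 12, ΣRT = 9129, M = 760.750
Σ(x−M)² = 4268686.25; s = √(4268686.25/11) = 622.947
Cutoffs: 760.750 ± 2·622.947 → [-485.1, 2006.6]
Outside: 2728 → excluded.
Retained (n=11): Σ = 6401, mean = 6401/11 = 581.909

582 ms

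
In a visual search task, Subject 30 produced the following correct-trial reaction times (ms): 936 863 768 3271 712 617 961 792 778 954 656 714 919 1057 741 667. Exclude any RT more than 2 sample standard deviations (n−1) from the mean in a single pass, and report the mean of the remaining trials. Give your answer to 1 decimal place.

n = 16, ΣRT = 15406, M = 962.875
Σ(x−M)² = 5925807.75; s = √(5925807.75/15) = 628.533
Cutoffs: 962.875 ± 2·628.533 → [-294.2, 2219.9]
Outside: 3271 → excluded.
Retained (n=15): Σ = 12135, mean = 12135/15 = 809.000

809.0 ms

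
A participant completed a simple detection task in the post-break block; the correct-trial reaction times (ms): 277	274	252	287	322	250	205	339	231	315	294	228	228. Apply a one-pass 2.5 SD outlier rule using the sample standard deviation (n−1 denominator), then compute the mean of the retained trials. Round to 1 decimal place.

269.4 ms

n = 13, ΣRT = 3502, M = 269.385
Σ(x−M)² = 20413.08; s = √(20413.08/12) = 41.244
Cutoffs: 269.385 ± 2.5·41.244 → [166.3, 372.5]
No RTs fall outside the cutoffs; all 13 retained. Mean = 3502/13 = 269.385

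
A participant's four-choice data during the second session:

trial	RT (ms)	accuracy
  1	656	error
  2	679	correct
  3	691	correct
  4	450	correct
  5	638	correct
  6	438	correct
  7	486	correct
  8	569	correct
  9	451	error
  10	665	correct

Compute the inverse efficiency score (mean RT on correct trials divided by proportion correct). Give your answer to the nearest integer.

721 ms

Correct trials (n=8): 679, 691, 450, 638, 438, 486, 569, 665
Mean correct RT = 4616/8 = 577.0000 ms
Proportion correct = 8/10
IES = 577.0000 / (8/10) = 721.250 ms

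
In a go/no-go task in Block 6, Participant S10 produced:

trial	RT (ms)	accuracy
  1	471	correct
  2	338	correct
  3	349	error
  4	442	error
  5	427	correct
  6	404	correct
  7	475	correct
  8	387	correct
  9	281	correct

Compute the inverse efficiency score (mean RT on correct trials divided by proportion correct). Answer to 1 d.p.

511.2 ms

Correct trials (n=7): 471, 338, 427, 404, 475, 387, 281
Mean correct RT = 2783/7 = 397.5714 ms
Proportion correct = 7/9
IES = 397.5714 / (7/9) = 511.163 ms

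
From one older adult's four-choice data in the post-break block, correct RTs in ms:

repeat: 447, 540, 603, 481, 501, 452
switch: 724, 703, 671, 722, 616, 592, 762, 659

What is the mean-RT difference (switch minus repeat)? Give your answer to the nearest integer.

177 ms

M(repeat) = 3024/6 = 504.000
M(switch) = 5449/8 = 681.125
Difference = 681.125 − 504.000 = 177.125 ms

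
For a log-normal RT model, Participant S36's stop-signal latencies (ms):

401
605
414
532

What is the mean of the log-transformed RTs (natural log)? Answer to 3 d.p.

6.175

ln(RT): 5.9940, 6.4052, 6.0259, 6.2766
Σ ln(RT) = 24.7017
Mean = 24.7017/4 = 6.17542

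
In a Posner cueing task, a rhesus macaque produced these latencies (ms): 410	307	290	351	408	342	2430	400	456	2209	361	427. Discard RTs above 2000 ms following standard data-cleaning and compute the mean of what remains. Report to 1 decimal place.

375.2 ms

Excluded: 2209, 2430
Retained (n=10): Σ = 3752
Mean = 3752/10 = 375.2000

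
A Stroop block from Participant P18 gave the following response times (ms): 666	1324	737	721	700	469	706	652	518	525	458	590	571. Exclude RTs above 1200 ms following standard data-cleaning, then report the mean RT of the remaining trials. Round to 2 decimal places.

Excluded: 1324
Retained (n=12): Σ = 7313
Mean = 7313/12 = 609.4167

609.42 ms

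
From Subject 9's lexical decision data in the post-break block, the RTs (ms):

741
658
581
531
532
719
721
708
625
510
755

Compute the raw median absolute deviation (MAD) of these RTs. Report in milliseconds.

77 ms

Sorted: 510, 531, 532, 581, 625, 658, 708, 719, 721, 741, 755 → median = 658
|x − 658|: 83, 0, 77, 127, 126, 61, 63, 50, 33, 148, 97
Sorted deviations: 0, 33, 50, 61, 63, 77, 83, 97, 126, 127, 148 → MAD = 77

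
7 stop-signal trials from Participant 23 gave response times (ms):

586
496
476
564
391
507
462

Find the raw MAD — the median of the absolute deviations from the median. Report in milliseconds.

34 ms

Sorted: 391, 462, 476, 496, 507, 564, 586 → median = 496
|x − 496|: 90, 0, 20, 68, 105, 11, 34
Sorted deviations: 0, 11, 20, 34, 68, 90, 105 → MAD = 34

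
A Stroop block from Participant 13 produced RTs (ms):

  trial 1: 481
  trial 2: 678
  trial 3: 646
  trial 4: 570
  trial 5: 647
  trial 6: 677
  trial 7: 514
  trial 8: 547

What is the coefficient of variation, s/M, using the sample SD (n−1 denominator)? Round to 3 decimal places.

0.129

n = 8, Σ = 4760, M = 595.0000
Σ(x−M)² = 41404.000; s = √(41404.000/7) = 76.9081
CV = 76.9081 / 595.0000 = 0.12926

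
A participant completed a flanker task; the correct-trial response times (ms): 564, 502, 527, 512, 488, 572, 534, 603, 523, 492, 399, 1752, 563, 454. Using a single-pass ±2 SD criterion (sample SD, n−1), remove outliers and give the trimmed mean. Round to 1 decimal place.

n = 14, ΣRT = 8485, M = 606.071
Σ(x−M)² = 1448932.93; s = √(1448932.93/13) = 333.851
Cutoffs: 606.071 ± 2·333.851 → [-61.6, 1273.8]
Outside: 1752 → excluded.
Retained (n=13): Σ = 6733, mean = 6733/13 = 517.923

517.9 ms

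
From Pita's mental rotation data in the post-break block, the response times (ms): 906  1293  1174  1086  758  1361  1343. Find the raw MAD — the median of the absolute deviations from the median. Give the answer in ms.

169 ms

Sorted: 758, 906, 1086, 1174, 1293, 1343, 1361 → median = 1174
|x − 1174|: 268, 119, 0, 88, 416, 187, 169
Sorted deviations: 0, 88, 119, 169, 187, 268, 416 → MAD = 169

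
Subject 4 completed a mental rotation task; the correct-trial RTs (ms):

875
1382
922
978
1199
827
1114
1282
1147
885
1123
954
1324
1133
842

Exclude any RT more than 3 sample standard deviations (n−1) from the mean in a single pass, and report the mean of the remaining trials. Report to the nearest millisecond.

1066 ms

n = 15, ΣRT = 15987, M = 1065.800
Σ(x−M)² = 464930.40; s = √(464930.40/14) = 182.234
Cutoffs: 1065.800 ± 3·182.234 → [519.1, 1612.5]
No RTs fall outside the cutoffs; all 15 retained. Mean = 15987/15 = 1065.800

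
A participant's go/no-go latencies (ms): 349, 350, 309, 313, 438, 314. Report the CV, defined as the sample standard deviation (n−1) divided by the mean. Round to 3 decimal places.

0.142

n = 6, Σ = 2073, M = 345.5000
Σ(x−M)² = 11969.500; s = √(11969.500/5) = 48.9275
CV = 48.9275 / 345.5000 = 0.14161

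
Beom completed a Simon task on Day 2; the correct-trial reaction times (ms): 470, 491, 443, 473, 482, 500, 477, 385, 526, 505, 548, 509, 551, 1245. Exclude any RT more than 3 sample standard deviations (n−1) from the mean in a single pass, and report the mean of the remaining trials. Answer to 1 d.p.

489.2 ms

n = 14, ΣRT = 7605, M = 543.214
Σ(x−M)² = 553604.36; s = √(553604.36/13) = 206.361
Cutoffs: 543.214 ± 3·206.361 → [-75.9, 1162.3]
Outside: 1245 → excluded.
Retained (n=13): Σ = 6360, mean = 6360/13 = 489.231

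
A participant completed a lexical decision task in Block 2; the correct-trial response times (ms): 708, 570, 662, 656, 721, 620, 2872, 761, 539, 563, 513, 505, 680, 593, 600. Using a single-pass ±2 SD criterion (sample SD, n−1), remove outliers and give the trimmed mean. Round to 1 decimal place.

620.8 ms

n = 15, ΣRT = 11563, M = 770.867
Σ(x−M)² = 4812691.73; s = √(4812691.73/14) = 586.314
Cutoffs: 770.867 ± 2·586.314 → [-401.8, 1943.5]
Outside: 2872 → excluded.
Retained (n=14): Σ = 8691, mean = 8691/14 = 620.786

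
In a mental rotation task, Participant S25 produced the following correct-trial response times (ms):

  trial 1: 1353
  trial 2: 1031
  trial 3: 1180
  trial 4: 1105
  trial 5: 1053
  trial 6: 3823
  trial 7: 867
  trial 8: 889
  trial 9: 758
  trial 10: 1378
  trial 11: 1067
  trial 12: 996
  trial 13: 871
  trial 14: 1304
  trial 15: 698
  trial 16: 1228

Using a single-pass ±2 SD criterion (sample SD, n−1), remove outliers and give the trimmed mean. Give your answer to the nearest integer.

n = 16, ΣRT = 19601, M = 1225.062
Σ(x−M)² = 7818890.94; s = √(7818890.94/15) = 721.983
Cutoffs: 1225.062 ± 2·721.983 → [-218.9, 2669.0]
Outside: 3823 → excluded.
Retained (n=15): Σ = 15778, mean = 15778/15 = 1051.867

1052 ms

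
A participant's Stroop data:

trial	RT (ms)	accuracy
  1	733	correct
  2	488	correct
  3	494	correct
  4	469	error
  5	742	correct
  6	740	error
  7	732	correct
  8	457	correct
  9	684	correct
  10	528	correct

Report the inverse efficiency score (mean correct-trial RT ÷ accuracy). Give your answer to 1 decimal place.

Correct trials (n=8): 733, 488, 494, 742, 732, 457, 684, 528
Mean correct RT = 4858/8 = 607.2500 ms
Proportion correct = 8/10
IES = 607.2500 / (8/10) = 759.062 ms

759.1 ms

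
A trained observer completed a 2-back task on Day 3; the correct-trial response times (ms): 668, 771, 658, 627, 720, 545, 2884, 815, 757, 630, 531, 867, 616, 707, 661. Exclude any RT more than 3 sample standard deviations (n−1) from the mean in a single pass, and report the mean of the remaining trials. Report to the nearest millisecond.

n = 15, ΣRT = 12457, M = 830.467
Σ(x−M)² = 4638565.73; s = √(4638565.73/14) = 575.609
Cutoffs: 830.467 ± 3·575.609 → [-896.4, 2557.3]
Outside: 2884 → excluded.
Retained (n=14): Σ = 9573, mean = 9573/14 = 683.786

684 ms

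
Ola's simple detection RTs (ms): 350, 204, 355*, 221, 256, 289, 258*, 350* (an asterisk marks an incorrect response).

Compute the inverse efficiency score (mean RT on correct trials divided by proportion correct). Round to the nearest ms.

Correct trials (n=5): 350, 204, 221, 256, 289
Mean correct RT = 1320/5 = 264.0000 ms
Proportion correct = 5/8
IES = 264.0000 / (5/8) = 422.400 ms

422 ms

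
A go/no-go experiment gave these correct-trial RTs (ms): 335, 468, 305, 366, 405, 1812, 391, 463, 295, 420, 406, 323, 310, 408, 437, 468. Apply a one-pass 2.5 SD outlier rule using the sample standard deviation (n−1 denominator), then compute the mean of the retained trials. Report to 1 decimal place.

n = 16, ΣRT = 7612, M = 475.750
Σ(x−M)² = 1956587.00; s = √(1956587.00/15) = 361.164
Cutoffs: 475.750 ± 2.5·361.164 → [-427.2, 1378.7]
Outside: 1812 → excluded.
Retained (n=15): Σ = 5800, mean = 5800/15 = 386.667

386.7 ms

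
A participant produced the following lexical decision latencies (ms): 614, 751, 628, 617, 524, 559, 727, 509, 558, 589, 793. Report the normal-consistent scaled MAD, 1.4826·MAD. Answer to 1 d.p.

Sorted: 509, 524, 558, 559, 589, 614, 617, 628, 727, 751, 793 → median = 614
|x − 614| sorted: 0, 3, 14, 25, 55, 56, 90, 105, 113, 137, 179 → MAD = 56
Robust SD ≈ 1.4826 × 56 = 83.026

83.0 ms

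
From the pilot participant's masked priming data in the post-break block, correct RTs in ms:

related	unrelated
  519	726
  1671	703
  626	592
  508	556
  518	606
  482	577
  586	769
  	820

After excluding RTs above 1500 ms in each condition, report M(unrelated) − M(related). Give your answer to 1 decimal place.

related: exclude 1671
M(related) = 3239/6 = 539.833
M(unrelated) = 5349/8 = 668.625
Difference = 668.625 − 539.833 = 128.792 ms

128.8 ms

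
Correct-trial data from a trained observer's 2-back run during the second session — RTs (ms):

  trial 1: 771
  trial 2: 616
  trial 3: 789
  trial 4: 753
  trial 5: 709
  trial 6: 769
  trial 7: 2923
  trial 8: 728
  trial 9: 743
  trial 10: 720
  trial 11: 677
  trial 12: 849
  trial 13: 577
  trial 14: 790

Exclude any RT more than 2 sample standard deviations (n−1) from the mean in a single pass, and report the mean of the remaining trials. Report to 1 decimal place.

730.1 ms

n = 14, ΣRT = 12414, M = 886.714
Σ(x−M)² = 4530318.86; s = √(4530318.86/13) = 590.327
Cutoffs: 886.714 ± 2·590.327 → [-293.9, 2067.4]
Outside: 2923 → excluded.
Retained (n=13): Σ = 9491, mean = 9491/13 = 730.077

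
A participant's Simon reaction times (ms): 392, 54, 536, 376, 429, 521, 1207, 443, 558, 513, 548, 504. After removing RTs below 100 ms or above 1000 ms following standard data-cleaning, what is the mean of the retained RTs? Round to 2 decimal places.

Excluded: 54, 1207
Retained (n=10): Σ = 4820
Mean = 4820/10 = 482.0000

482.00 ms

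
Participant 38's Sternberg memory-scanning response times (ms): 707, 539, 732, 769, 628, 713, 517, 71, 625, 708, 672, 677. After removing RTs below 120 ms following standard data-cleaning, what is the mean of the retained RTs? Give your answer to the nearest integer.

Excluded: 71
Retained (n=11): Σ = 7287
Mean = 7287/11 = 662.4545

662 ms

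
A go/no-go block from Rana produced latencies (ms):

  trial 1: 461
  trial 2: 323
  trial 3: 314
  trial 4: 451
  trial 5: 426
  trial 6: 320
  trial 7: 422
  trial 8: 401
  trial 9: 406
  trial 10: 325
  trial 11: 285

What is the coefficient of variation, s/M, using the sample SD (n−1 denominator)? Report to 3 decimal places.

n = 11, Σ = 4134, M = 375.8182
Σ(x−M)² = 39661.636; s = √(39661.636/10) = 62.9775
CV = 62.9775 / 375.8182 = 0.16757

0.168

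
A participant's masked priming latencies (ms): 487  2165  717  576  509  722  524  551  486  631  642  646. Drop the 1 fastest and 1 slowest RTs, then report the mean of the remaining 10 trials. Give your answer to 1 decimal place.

600.5 ms

Sorted: 486, 487, 509, 524, 551, 576, 631, 642, 646, 717, 722, 2165
Drop lowest 1 (486) and highest 1 (2165)
Remaining (n=10): Σ = 6005, mean = 6005/10 = 600.500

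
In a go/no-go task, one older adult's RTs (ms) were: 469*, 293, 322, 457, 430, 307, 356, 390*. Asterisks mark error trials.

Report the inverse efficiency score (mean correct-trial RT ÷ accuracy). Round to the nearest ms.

Correct trials (n=6): 293, 322, 457, 430, 307, 356
Mean correct RT = 2165/6 = 360.8333 ms
Proportion correct = 6/8
IES = 360.8333 / (6/8) = 481.111 ms

481 ms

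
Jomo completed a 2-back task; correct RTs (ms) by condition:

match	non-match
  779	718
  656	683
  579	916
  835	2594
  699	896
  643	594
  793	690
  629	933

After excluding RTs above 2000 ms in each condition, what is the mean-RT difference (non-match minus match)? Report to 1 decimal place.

non-match: exclude 2594
M(match) = 5613/8 = 701.625
M(non-match) = 5430/7 = 775.714
Difference = 775.714 − 701.625 = 74.089 ms

74.1 ms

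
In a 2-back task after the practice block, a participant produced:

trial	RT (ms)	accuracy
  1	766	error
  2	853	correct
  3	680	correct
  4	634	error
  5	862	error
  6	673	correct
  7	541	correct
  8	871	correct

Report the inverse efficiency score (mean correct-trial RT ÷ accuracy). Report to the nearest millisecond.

Correct trials (n=5): 853, 680, 673, 541, 871
Mean correct RT = 3618/5 = 723.6000 ms
Proportion correct = 5/8
IES = 723.6000 / (5/8) = 1157.760 ms

1158 ms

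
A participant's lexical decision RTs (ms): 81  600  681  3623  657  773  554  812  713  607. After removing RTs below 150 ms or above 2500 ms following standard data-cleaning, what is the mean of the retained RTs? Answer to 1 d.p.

Excluded: 81, 3623
Retained (n=8): Σ = 5397
Mean = 5397/8 = 674.6250

674.6 ms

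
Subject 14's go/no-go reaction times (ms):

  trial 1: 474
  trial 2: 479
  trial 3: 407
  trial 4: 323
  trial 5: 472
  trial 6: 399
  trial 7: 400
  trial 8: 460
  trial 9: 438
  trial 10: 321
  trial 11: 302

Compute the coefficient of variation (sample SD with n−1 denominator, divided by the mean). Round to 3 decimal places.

0.162

n = 11, Σ = 4475, M = 406.8182
Σ(x−M)² = 43257.636; s = √(43257.636/10) = 65.7705
CV = 65.7705 / 406.8182 = 0.16167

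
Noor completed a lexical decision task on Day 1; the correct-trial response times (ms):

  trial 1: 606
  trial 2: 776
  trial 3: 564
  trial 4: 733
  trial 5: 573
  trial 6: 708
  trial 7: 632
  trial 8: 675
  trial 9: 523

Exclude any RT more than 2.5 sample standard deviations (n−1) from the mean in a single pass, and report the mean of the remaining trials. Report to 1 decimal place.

643.3 ms

n = 9, ΣRT = 5790, M = 643.333
Σ(x−M)² = 58068.00; s = √(58068.00/8) = 85.197
Cutoffs: 643.333 ± 2.5·85.197 → [430.3, 856.3]
No RTs fall outside the cutoffs; all 9 retained. Mean = 5790/9 = 643.333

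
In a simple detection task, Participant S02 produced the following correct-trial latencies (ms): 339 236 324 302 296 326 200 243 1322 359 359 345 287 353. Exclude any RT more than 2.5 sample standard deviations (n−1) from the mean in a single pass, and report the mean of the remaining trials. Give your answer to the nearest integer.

305 ms

n = 14, ΣRT = 5291, M = 377.929
Σ(x−M)² = 991566.93; s = √(991566.93/13) = 276.178
Cutoffs: 377.929 ± 2.5·276.178 → [-312.5, 1068.4]
Outside: 1322 → excluded.
Retained (n=13): Σ = 3969, mean = 3969/13 = 305.308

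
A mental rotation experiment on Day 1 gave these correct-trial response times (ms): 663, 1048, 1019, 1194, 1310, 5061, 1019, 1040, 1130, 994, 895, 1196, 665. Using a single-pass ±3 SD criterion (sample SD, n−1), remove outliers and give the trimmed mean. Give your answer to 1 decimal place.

1014.4 ms

n = 13, ΣRT = 17234, M = 1325.692
Σ(x−M)² = 15543272.77; s = √(15543272.77/12) = 1138.100
Cutoffs: 1325.692 ± 3·1138.100 → [-2088.6, 4740.0]
Outside: 5061 → excluded.
Retained (n=12): Σ = 12173, mean = 12173/12 = 1014.417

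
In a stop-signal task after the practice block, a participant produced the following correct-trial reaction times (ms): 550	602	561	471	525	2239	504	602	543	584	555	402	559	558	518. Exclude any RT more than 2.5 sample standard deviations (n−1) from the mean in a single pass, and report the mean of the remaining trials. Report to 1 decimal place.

n = 15, ΣRT = 9773, M = 651.533
Σ(x−M)² = 2736899.73; s = √(2736899.73/14) = 442.146
Cutoffs: 651.533 ± 2.5·442.146 → [-453.8, 1756.9]
Outside: 2239 → excluded.
Retained (n=14): Σ = 7534, mean = 7534/14 = 538.143

538.1 ms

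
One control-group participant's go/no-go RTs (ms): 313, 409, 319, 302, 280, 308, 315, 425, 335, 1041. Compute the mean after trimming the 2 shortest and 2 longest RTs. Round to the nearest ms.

Sorted: 280, 302, 308, 313, 315, 319, 335, 409, 425, 1041
Drop lowest 2 (280, 302) and highest 2 (425, 1041)
Remaining (n=6): Σ = 1999, mean = 1999/6 = 333.167

333 ms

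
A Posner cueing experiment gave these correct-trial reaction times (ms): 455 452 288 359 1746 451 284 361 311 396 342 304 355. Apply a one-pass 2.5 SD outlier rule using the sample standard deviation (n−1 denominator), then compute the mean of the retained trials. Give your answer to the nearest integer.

363 ms

n = 13, ΣRT = 6104, M = 469.538
Σ(x−M)² = 1808927.23; s = √(1808927.23/12) = 388.258
Cutoffs: 469.538 ± 2.5·388.258 → [-501.1, 1440.2]
Outside: 1746 → excluded.
Retained (n=12): Σ = 4358, mean = 4358/12 = 363.167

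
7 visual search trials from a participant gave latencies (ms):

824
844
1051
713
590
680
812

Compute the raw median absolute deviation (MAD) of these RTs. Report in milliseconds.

Sorted: 590, 680, 713, 812, 824, 844, 1051 → median = 812
|x − 812|: 12, 32, 239, 99, 222, 132, 0
Sorted deviations: 0, 12, 32, 99, 132, 222, 239 → MAD = 99

99 ms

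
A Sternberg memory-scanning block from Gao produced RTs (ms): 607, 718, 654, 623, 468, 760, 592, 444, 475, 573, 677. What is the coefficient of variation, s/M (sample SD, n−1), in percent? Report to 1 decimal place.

17.3%

n = 11, Σ = 6591, M = 599.1818
Σ(x−M)² = 107117.636; s = √(107117.636/10) = 103.4977
CV = 103.4977 / 599.1818 = 0.17273 = 17.273%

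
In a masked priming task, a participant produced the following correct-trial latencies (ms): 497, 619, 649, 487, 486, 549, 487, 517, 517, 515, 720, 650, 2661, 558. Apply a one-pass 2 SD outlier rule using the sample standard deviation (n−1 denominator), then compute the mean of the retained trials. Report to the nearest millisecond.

558 ms

n = 14, ΣRT = 9912, M = 708.000
Σ(x−M)² = 4178598.00; s = √(4178598.00/13) = 566.949
Cutoffs: 708.000 ± 2·566.949 → [-425.9, 1841.9]
Outside: 2661 → excluded.
Retained (n=13): Σ = 7251, mean = 7251/13 = 557.769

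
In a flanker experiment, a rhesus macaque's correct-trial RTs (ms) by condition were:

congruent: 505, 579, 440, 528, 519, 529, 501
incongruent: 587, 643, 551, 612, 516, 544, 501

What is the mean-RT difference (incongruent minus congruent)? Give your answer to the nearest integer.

50 ms

M(congruent) = 3601/7 = 514.429
M(incongruent) = 3954/7 = 564.857
Difference = 564.857 − 514.429 = 50.429 ms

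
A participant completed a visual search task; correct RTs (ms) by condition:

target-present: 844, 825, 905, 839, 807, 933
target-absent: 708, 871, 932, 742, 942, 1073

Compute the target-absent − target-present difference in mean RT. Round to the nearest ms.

M(target-present) = 5153/6 = 858.833
M(target-absent) = 5268/6 = 878.000
Difference = 878.000 − 858.833 = 19.167 ms

19 ms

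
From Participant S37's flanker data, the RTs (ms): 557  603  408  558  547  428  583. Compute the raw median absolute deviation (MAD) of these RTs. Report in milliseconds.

26 ms

Sorted: 408, 428, 547, 557, 558, 583, 603 → median = 557
|x − 557|: 0, 46, 149, 1, 10, 129, 26
Sorted deviations: 0, 1, 10, 26, 46, 129, 149 → MAD = 26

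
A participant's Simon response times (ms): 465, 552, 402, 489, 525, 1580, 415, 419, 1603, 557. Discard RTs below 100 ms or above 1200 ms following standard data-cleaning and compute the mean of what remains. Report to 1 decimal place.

478.0 ms

Excluded: 1580, 1603
Retained (n=8): Σ = 3824
Mean = 3824/8 = 478.0000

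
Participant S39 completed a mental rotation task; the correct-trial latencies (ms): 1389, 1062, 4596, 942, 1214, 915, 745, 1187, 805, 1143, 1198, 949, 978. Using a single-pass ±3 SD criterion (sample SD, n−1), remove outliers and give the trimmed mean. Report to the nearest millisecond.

n = 13, ΣRT = 17123, M = 1317.154
Σ(x−M)² = 12035897.69; s = √(12035897.69/12) = 1001.495
Cutoffs: 1317.154 ± 3·1001.495 → [-1687.3, 4321.6]
Outside: 4596 → excluded.
Retained (n=12): Σ = 12527, mean = 12527/12 = 1043.917

1044 ms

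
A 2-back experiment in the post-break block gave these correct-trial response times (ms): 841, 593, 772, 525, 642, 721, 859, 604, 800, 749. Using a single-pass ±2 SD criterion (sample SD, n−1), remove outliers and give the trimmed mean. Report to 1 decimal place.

710.6 ms

n = 10, ΣRT = 7106, M = 710.600
Σ(x−M)² = 116718.40; s = √(116718.40/9) = 113.880
Cutoffs: 710.600 ± 2·113.880 → [482.8, 938.4]
No RTs fall outside the cutoffs; all 10 retained. Mean = 7106/10 = 710.600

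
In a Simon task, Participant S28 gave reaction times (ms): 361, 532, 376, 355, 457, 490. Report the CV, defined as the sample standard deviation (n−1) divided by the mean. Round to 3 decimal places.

n = 6, Σ = 2571, M = 428.5000
Σ(x−M)² = 28021.500; s = √(28021.500/5) = 74.8619
CV = 74.8619 / 428.5000 = 0.17471

0.175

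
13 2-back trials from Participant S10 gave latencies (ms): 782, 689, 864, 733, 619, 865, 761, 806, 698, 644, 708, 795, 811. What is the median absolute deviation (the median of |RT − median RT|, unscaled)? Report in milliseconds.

Sorted: 619, 644, 689, 698, 708, 733, 761, 782, 795, 806, 811, 864, 865 → median = 761
|x − 761|: 21, 72, 103, 28, 142, 104, 0, 45, 63, 117, 53, 34, 50
Sorted deviations: 0, 21, 28, 34, 45, 50, 53, 63, 72, 103, 104, 117, 142 → MAD = 53

53 ms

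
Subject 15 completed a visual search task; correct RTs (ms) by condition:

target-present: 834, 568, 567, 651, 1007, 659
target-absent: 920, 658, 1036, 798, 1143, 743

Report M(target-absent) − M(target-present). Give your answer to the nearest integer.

169 ms

M(target-present) = 4286/6 = 714.333
M(target-absent) = 5298/6 = 883.000
Difference = 883.000 − 714.333 = 168.667 ms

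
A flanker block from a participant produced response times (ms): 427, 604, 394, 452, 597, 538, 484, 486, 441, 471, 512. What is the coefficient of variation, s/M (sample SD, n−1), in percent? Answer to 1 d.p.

n = 11, Σ = 5406, M = 491.4545
Σ(x−M)² = 44652.727; s = √(44652.727/10) = 66.8227
CV = 66.8227 / 491.4545 = 0.13597 = 13.597%

13.6%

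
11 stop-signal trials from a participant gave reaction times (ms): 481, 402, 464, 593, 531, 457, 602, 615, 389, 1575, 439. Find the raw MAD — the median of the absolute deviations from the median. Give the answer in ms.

79 ms

Sorted: 389, 402, 439, 457, 464, 481, 531, 593, 602, 615, 1575 → median = 481
|x − 481|: 0, 79, 17, 112, 50, 24, 121, 134, 92, 1094, 42
Sorted deviations: 0, 17, 24, 42, 50, 79, 92, 112, 121, 134, 1094 → MAD = 79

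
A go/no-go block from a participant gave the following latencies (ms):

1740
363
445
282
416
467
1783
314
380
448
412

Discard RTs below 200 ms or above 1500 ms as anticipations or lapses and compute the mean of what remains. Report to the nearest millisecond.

392 ms

Excluded: 1740, 1783
Retained (n=9): Σ = 3527
Mean = 3527/9 = 391.8889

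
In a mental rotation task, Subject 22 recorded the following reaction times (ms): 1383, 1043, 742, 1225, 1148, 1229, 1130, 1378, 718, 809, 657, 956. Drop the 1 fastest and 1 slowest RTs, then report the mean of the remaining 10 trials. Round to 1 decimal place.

1037.8 ms

Sorted: 657, 718, 742, 809, 956, 1043, 1130, 1148, 1225, 1229, 1378, 1383
Drop lowest 1 (657) and highest 1 (1383)
Remaining (n=10): Σ = 10378, mean = 10378/10 = 1037.800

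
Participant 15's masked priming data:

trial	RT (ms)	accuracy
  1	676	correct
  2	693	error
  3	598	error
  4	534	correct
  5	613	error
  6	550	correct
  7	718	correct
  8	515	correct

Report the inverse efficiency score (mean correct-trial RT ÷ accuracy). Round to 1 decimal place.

Correct trials (n=5): 676, 534, 550, 718, 515
Mean correct RT = 2993/5 = 598.6000 ms
Proportion correct = 5/8
IES = 598.6000 / (5/8) = 957.760 ms

957.8 ms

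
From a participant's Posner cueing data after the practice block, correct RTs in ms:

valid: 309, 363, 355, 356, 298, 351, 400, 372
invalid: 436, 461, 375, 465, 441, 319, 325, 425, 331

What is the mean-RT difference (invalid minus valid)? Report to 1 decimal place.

47.1 ms

M(valid) = 2804/8 = 350.500
M(invalid) = 3578/9 = 397.556
Difference = 397.556 − 350.500 = 47.056 ms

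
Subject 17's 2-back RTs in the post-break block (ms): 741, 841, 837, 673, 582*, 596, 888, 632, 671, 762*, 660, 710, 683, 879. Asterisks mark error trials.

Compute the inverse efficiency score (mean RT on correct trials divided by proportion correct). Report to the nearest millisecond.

Correct trials (n=12): 741, 841, 837, 673, 596, 888, 632, 671, 660, 710, 683, 879
Mean correct RT = 8811/12 = 734.2500 ms
Proportion correct = 12/14
IES = 734.2500 / (12/14) = 856.625 ms

857 ms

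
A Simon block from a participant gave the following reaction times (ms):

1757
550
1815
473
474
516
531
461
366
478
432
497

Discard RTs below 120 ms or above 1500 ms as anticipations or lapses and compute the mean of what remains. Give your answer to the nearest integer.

Excluded: 1757, 1815
Retained (n=10): Σ = 4778
Mean = 4778/10 = 477.8000

478 ms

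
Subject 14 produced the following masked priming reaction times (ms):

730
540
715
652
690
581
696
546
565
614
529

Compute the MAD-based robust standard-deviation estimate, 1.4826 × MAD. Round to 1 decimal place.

Sorted: 529, 540, 546, 565, 581, 614, 652, 690, 696, 715, 730 → median = 614
|x − 614| sorted: 0, 33, 38, 49, 68, 74, 76, 82, 85, 101, 116 → MAD = 74
Robust SD ≈ 1.4826 × 74 = 109.712

109.7 ms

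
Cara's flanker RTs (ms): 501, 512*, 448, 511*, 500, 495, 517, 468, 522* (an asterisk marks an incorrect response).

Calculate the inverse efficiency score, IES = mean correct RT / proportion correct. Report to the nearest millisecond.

Correct trials (n=6): 501, 448, 500, 495, 517, 468
Mean correct RT = 2929/6 = 488.1667 ms
Proportion correct = 6/9
IES = 488.1667 / (6/9) = 732.250 ms

732 ms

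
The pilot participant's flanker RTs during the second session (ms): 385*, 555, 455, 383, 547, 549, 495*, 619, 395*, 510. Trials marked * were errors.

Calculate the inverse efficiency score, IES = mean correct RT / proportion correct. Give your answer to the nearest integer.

738 ms

Correct trials (n=7): 555, 455, 383, 547, 549, 619, 510
Mean correct RT = 3618/7 = 516.8571 ms
Proportion correct = 7/10
IES = 516.8571 / (7/10) = 738.367 ms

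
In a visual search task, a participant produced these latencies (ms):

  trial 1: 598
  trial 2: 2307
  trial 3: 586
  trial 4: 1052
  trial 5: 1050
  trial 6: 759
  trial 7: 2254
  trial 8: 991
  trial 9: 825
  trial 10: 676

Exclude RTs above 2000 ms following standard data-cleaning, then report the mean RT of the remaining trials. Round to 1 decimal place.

Excluded: 2254, 2307
Retained (n=8): Σ = 6537
Mean = 6537/8 = 817.1250

817.1 ms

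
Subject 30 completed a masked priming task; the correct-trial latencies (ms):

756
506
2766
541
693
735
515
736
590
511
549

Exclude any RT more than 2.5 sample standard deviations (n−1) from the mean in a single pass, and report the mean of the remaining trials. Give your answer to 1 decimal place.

n = 11, ΣRT = 8898, M = 808.909
Σ(x−M)² = 4311352.91; s = √(4311352.91/10) = 656.609
Cutoffs: 808.909 ± 2.5·656.609 → [-832.6, 2450.4]
Outside: 2766 → excluded.
Retained (n=10): Σ = 6132, mean = 6132/10 = 613.200

613.2 ms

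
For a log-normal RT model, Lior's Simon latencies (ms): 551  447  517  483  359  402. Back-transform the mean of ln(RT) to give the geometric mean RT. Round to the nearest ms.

ln(RT): 6.3117, 6.1026, 6.2480, 6.1800, 5.8833, 5.9965
Mean ln(RT) = 36.7221/6 = 6.12035
Geometric mean = exp(6.12035) = 455.03 ms

455 ms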